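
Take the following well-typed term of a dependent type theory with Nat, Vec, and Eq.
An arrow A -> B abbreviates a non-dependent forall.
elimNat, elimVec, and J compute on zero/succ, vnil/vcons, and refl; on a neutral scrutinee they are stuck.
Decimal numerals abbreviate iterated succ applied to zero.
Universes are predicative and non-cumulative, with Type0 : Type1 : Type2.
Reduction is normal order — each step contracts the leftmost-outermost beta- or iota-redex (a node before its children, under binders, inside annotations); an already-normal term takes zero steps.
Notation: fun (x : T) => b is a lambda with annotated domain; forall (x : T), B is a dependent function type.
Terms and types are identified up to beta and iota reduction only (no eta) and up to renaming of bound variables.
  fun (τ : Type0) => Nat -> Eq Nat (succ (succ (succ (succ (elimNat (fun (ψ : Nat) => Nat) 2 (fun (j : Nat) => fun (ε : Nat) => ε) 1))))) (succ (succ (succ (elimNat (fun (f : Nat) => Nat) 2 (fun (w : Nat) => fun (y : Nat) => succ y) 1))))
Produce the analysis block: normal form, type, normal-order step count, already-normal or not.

reduced normal form:
  fun (τ : Type0) => Nat -> Eq Nat 6 6
inferred type:
  Type0 -> Type0
steps to reach normal form (normal order): 8
term was already normal: no
first contracted redex: an elimNat iota-redex


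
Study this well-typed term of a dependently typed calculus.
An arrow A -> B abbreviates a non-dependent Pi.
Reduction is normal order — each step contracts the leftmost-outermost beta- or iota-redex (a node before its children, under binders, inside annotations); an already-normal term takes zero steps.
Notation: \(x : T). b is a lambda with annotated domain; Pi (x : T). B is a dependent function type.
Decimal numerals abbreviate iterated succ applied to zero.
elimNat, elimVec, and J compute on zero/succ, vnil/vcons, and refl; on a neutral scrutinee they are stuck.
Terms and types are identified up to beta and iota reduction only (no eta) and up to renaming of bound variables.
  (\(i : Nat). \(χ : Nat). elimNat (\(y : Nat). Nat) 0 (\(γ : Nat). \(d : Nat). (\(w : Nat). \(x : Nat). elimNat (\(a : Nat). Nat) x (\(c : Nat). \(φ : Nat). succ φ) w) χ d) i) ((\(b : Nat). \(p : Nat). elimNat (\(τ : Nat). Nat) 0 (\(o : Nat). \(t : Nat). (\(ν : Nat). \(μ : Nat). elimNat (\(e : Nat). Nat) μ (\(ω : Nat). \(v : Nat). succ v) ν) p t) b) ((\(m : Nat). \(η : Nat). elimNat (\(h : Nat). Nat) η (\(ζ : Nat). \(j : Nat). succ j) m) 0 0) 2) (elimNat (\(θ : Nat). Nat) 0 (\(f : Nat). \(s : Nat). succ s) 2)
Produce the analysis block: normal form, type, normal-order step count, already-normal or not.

resulting normal form:
  0
type:
  Nat
steps to reach normal form (normal order): 34
already normal: no
first redex: a beta-redex


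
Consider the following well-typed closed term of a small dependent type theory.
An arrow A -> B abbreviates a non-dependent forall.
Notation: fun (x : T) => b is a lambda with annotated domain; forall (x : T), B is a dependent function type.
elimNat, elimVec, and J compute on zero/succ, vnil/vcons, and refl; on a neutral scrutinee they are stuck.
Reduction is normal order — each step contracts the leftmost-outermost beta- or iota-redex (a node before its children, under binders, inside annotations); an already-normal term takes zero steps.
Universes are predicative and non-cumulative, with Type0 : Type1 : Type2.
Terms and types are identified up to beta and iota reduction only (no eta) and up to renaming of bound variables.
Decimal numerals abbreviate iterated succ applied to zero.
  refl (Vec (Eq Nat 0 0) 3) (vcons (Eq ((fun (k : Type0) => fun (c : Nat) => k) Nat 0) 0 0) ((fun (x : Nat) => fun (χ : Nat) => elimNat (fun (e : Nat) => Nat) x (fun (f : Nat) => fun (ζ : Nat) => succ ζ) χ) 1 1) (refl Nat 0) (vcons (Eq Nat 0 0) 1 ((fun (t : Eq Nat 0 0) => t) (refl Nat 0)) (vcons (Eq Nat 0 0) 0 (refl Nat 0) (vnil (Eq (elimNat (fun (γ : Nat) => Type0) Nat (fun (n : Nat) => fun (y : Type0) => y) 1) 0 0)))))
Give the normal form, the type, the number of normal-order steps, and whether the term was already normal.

reduced normal form:
  refl (Vec (Eq Nat 0 0) 3) (vcons (Eq Nat 0 0) 2 (refl Nat 0) (vcons (Eq Nat 0 0) 1 (refl Nat 0) (vcons (Eq Nat 0 0) 0 (refl Nat 0) (vnil (Eq Nat 0 0)))))
the term's type:
  Eq (Vec (Eq Nat 0 0) 3) (vcons (Eq Nat 0 0) 2 (refl Nat 0) (vcons (Eq Nat 0 0) 1 (refl Nat 0) (vcons (Eq Nat 0 0) 0 (refl Nat 0) (vnil (Eq Nat 0 0))))) (vcons (Eq Nat 0 0) 2 (refl Nat 0) (vcons (Eq Nat 0 0) 1 (refl Nat 0) (vcons (Eq Nat 0 0) 0 (refl Nat 0) (vnil (Eq Nat 0 0)))))
reduction steps (normal order): 13
started in normal form: no
first contracted redex: a beta-redex


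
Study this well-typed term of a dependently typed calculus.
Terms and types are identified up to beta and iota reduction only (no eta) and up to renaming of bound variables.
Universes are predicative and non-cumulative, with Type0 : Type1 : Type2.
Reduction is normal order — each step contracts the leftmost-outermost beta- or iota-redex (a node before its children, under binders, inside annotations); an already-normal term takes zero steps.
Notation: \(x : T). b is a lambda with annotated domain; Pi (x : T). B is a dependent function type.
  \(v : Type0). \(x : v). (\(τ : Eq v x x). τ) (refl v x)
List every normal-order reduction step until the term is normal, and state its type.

normal-order reduction sequence:
  \(v : Type0). \(x : v). (\(τ : Eq v x x). τ) (refl v x)
  ~> \(v : Type0). \(x : v). refl v x
the term's type:
  Pi (v : Type0). Pi (x : v). Eq v x x


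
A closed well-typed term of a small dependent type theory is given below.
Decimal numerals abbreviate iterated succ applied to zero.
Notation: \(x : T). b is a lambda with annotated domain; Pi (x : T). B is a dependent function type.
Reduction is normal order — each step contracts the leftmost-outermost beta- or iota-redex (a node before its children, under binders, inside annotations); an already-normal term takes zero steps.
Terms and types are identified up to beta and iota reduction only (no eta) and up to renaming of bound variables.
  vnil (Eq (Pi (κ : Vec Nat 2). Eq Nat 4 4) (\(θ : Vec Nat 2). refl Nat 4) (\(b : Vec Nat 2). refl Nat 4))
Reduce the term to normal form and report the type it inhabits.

resulting normal form:
  vnil (Eq (Pi (κ : Vec Nat 2). Eq Nat 4 4) (\(θ : Vec Nat 2). refl Nat 4) (\(b : Vec Nat 2). refl Nat 4))
the term's type:
  Vec (Eq (Pi (κ : Vec Nat 2). Eq Nat 4 4) (\(θ : Vec Nat 2). refl Nat 4) (\(b : Vec Nat 2). refl Nat 4)) 0
observation: no redex remains anywhere in the term; it is its own normal form.


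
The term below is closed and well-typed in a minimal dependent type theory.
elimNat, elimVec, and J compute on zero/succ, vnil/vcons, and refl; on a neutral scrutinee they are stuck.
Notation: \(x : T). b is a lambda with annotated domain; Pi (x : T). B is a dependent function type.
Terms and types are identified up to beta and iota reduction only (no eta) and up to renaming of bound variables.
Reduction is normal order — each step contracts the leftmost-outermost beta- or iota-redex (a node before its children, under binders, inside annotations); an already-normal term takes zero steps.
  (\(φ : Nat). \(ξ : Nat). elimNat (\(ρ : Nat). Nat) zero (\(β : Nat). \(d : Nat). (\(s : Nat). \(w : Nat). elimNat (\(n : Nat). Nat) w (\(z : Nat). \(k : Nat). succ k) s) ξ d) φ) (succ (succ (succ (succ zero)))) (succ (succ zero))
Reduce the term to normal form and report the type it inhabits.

reduced normal form:
  succ (succ (succ (succ (succ (succ (succ (succ zero)))))))
type:
  Nat
observation: the first redex contracted is a beta-redex; the normal form is reached in 51 normal-order steps.


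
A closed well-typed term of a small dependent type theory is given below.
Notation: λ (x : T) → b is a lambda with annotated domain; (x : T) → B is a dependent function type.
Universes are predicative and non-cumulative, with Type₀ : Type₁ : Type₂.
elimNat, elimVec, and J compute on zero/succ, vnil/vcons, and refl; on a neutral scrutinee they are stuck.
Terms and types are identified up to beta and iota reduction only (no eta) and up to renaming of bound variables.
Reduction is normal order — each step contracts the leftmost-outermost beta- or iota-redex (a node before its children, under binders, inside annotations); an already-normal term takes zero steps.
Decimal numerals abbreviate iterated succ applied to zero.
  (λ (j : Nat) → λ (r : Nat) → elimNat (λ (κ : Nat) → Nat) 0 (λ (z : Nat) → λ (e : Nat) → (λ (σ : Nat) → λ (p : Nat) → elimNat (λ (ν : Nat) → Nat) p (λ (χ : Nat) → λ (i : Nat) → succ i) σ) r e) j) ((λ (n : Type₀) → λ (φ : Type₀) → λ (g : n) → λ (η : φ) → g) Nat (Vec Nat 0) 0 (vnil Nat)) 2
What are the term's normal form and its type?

normal form:
  0
inferred type:
  Nat
observation: the term reaches its normal form after 16 normal-order steps.


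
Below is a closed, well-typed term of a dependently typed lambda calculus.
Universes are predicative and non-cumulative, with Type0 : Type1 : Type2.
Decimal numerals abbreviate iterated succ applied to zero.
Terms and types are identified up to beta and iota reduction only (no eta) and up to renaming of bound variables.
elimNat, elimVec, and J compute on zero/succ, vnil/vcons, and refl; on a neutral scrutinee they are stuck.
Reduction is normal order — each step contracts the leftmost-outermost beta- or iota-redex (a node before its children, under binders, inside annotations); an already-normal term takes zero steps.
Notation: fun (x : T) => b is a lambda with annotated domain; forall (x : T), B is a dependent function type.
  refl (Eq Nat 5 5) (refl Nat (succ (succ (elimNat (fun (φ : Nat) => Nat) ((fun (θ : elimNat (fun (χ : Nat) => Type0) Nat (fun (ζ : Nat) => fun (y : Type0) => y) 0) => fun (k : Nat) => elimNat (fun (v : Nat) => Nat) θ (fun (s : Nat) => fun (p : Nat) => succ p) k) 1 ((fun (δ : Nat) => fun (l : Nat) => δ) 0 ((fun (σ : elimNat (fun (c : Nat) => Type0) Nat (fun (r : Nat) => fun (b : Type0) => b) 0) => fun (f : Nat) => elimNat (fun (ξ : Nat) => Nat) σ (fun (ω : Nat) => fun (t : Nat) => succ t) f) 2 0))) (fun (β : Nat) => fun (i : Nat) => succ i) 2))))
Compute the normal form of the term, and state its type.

resulting normal form:
  refl (Eq Nat 5 5) (refl Nat 5)
inferred type:
  Eq (Eq Nat 5 5) (refl Nat 5) (refl Nat 5)


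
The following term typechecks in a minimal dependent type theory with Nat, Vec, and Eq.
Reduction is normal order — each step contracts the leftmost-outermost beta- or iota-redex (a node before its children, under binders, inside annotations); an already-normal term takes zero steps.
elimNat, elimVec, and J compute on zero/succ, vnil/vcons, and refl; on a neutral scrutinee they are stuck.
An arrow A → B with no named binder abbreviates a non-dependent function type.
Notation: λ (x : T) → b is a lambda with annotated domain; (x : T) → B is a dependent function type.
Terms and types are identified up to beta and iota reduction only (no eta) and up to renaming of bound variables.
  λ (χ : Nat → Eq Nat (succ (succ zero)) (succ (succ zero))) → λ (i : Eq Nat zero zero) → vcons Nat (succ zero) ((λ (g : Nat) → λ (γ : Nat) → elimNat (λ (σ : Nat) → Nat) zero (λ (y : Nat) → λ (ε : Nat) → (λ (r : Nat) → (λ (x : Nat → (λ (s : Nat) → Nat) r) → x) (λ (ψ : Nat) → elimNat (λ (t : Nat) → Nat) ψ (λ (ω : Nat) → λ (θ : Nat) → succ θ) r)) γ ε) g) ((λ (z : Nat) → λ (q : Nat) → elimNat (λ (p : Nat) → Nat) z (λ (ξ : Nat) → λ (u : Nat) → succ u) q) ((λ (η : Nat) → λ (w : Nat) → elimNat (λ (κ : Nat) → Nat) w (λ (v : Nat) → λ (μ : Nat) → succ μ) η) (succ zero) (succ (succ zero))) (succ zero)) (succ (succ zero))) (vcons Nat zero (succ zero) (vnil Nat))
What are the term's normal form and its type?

resulting normal form:
  λ (χ : Nat → Eq Nat (succ (succ zero)) (succ (succ zero))) → λ (i : Eq Nat zero zero) → vcons Nat (succ zero) (succ (succ (succ (succ (succ (succ (succ (succ zero)))))))) (vcons Nat zero (succ zero) (vnil Nat))
inferred type:
  (Nat → Eq Nat (succ (succ zero)) (succ (succ zero))) → Eq Nat zero zero → Vec Nat (succ (succ zero))


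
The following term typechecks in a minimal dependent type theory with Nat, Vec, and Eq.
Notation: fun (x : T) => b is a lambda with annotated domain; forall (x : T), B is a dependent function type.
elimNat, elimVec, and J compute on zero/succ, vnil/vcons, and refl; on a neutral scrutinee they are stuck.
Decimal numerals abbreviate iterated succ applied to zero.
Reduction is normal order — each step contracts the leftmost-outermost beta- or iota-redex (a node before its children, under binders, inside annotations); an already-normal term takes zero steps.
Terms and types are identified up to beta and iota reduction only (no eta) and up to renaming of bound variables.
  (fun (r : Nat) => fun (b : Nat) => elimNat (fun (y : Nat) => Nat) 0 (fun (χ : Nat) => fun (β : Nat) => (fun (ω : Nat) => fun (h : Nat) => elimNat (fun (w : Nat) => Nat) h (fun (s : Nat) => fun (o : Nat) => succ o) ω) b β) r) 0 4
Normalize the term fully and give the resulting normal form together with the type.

resulting normal form:
  0
type:
  Nat


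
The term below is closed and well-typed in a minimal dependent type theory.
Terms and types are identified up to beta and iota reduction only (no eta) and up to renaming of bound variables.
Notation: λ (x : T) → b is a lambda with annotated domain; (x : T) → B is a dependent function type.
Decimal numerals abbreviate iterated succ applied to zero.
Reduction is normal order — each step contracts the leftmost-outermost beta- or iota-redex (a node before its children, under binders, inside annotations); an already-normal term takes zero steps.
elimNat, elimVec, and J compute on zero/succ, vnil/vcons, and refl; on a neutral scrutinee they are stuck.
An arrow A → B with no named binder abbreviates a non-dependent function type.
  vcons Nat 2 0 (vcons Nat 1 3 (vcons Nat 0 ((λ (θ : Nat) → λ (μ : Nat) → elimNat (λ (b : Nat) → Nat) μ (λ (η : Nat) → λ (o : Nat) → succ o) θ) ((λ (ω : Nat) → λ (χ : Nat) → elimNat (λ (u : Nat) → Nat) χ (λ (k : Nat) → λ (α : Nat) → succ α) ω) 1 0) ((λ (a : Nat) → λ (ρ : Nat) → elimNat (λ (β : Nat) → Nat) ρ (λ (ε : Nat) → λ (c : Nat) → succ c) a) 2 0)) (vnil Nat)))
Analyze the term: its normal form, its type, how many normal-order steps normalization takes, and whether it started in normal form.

resulting normal form:
  vcons Nat 2 0 (vcons Nat 1 3 (vcons Nat 0 3 (vnil Nat)))
the term's type:
  Vec Nat 3
reduction steps (normal order): 21
started in normal form: no
first redex: a beta-redex


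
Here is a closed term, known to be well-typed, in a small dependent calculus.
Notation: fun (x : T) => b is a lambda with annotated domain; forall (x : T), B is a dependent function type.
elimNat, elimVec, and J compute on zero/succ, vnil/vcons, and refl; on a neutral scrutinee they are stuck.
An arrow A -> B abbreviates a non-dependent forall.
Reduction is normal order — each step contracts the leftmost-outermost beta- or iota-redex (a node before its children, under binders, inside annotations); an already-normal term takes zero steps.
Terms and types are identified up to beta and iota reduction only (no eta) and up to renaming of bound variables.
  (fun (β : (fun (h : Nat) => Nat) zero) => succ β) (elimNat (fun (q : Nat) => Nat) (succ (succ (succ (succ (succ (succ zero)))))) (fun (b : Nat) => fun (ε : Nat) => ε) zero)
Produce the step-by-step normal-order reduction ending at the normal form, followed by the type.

normal-order reduction:
  (fun (β : (fun (h : Nat) => Nat) zero) => succ β) (elimNat (fun (q : Nat) => Nat) (succ (succ (succ (succ (succ (succ zero)))))) (fun (b : Nat) => fun (ε : Nat) => ε) zero)
  ~> succ (elimNat (fun (β : Nat) => Nat) (succ (succ (succ (succ (succ (succ zero)))))) (fun (h : Nat) => fun (q : Nat) => q) zero)
  ~> succ (succ (succ (succ (succ (succ (succ zero))))))
type:
  Nat


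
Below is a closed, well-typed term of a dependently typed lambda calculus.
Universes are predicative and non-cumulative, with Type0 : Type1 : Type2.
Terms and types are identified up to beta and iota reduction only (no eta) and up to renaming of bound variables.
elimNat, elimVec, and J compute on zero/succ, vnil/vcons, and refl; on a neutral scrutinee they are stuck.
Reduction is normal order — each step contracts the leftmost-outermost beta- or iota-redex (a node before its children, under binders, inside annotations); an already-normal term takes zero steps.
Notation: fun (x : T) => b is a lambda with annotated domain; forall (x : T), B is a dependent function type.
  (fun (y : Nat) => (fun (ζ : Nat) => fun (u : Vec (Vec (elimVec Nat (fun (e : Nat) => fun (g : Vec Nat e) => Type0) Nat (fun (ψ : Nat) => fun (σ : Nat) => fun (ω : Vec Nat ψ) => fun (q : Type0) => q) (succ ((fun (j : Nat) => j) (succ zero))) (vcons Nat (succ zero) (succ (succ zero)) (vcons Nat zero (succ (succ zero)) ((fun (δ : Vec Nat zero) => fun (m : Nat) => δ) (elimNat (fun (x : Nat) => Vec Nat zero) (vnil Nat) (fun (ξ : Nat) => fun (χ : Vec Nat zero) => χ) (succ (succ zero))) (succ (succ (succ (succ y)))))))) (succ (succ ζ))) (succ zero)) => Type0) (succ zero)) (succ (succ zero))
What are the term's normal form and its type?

normal form:
  fun (y : Vec (Vec Nat (succ (succ (succ zero)))) (succ zero)) => Type0
inferred type:
  forall (y : Vec (Vec Nat (succ (succ (succ zero)))) (succ zero)), Type1
observation: 22 normal-order steps normalize the term, beginning with a beta-redex.


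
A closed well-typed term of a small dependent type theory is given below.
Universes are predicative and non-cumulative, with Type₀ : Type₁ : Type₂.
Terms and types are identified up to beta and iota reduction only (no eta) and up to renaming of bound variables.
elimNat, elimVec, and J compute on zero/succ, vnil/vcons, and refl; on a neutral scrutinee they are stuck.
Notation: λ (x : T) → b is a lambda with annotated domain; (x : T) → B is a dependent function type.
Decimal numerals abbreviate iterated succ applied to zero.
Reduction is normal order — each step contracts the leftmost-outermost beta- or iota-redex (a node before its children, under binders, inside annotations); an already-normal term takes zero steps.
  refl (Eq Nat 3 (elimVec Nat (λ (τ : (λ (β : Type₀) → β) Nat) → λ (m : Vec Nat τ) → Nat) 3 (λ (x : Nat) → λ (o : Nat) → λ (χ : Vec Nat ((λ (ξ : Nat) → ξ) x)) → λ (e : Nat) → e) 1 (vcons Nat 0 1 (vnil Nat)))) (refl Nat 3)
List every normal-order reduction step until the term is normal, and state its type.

normal-order reduction sequence:
  refl (Eq Nat 3 (elimVec Nat (λ (τ : (λ (β : Type₀) → β) Nat) → λ (m : Vec Nat τ) → Nat) 3 (λ (x : Nat) → λ (o : Nat) → λ (χ : Vec Nat ((λ (ξ : Nat) → ξ) x)) → λ (e : Nat) → e) 1 (vcons Nat 0 1 (vnil Nat)))) (refl Nat 3)
  ~> refl (Eq Nat 3 ((λ (τ : Nat) → λ (β : Nat) → λ (m : Vec Nat ((λ (x : Nat) → x) τ)) → λ (o : Nat) → o) 0 1 (vnil Nat) (elimVec Nat (λ (χ : (λ (ξ : Type₀) → ξ) Nat) → λ (e : Vec Nat χ) → Nat) 3 (λ (r : Nat) → λ (j : Nat) → λ (φ : Vec Nat ((λ (g : Nat) → g) r)) → λ (q : Nat) → q) 0 (vnil Nat)))) (refl Nat 3)
  ~> refl (Eq Nat 3 ((λ (τ : Nat) → λ (β : Vec Nat ((λ (m : Nat) → m) 0)) → λ (x : Nat) → x) 1 (vnil Nat) (elimVec Nat (λ (o : (λ (χ : Type₀) → χ) Nat) → λ (ξ : Vec Nat o) → Nat) 3 (λ (e : Nat) → λ (r : Nat) → λ (j : Vec Nat ((λ (φ : Nat) → φ) e)) → λ (g : Nat) → g) 0 (vnil Nat)))) (refl Nat 3)
  ~> refl (Eq Nat 3 ((λ (τ : Vec Nat ((λ (β : Nat) → β) 0)) → λ (m : Nat) → m) (vnil Nat) (elimVec Nat (λ (x : (λ (o : Type₀) → o) Nat) → λ (χ : Vec Nat x) → Nat) 3 (λ (ξ : Nat) → λ (e : Nat) → λ (r : Vec Nat ((λ (j : Nat) → j) ξ)) → λ (φ : Nat) → φ) 0 (vnil Nat)))) (refl Nat 3)
  ~> refl (Eq Nat 3 ((λ (τ : Nat) → τ) (elimVec Nat (λ (β : (λ (m : Type₀) → m) Nat) → λ (x : Vec Nat β) → Nat) 3 (λ (o : Nat) → λ (χ : Nat) → λ (ξ : Vec Nat ((λ (e : Nat) → e) o)) → λ (r : Nat) → r) 0 (vnil Nat)))) (refl Nat 3)
  ~> refl (Eq Nat 3 (elimVec Nat (λ (τ : (λ (β : Type₀) → β) Nat) → λ (m : Vec Nat τ) → Nat) 3 (λ (x : Nat) → λ (o : Nat) → λ (χ : Vec Nat ((λ (ξ : Nat) → ξ) x)) → λ (e : Nat) → e) 0 (vnil Nat))) (refl Nat 3)
  ~> refl (Eq Nat 3 3) (refl Nat 3)
the term's type:
  Eq (Eq Nat 3 3) (refl Nat 3) (refl Nat 3)


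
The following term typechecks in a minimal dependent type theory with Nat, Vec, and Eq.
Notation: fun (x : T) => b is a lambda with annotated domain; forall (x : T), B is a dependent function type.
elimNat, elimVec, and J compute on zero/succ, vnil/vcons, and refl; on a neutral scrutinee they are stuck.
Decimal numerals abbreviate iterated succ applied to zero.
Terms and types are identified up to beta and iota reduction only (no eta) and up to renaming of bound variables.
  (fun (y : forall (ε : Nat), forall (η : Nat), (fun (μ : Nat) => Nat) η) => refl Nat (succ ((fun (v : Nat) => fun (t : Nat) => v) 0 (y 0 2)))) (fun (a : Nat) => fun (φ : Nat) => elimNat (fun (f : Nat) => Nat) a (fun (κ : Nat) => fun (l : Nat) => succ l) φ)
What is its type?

type:
  Eq Nat 1 1


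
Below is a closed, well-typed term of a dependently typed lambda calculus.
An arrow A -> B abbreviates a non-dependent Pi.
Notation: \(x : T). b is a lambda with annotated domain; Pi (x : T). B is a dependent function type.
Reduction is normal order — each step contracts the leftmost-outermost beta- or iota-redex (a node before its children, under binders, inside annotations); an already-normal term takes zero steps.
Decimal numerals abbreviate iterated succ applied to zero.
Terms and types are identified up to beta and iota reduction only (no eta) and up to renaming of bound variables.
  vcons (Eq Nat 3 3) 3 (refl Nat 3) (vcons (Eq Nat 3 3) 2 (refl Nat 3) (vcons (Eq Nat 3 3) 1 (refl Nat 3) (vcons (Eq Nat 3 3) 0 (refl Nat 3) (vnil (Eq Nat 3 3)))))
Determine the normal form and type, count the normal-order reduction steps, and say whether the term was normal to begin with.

normal form:
  vcons (Eq Nat 3 3) 3 (refl Nat 3) (vcons (Eq Nat 3 3) 2 (refl Nat 3) (vcons (Eq Nat 3 3) 1 (refl Nat 3) (vcons (Eq Nat 3 3) 0 (refl Nat 3) (vnil (Eq Nat 3 3)))))
inferred type:
  Vec (Eq Nat 3 3) 4
reduction steps (normal order): 0
already normal: yes


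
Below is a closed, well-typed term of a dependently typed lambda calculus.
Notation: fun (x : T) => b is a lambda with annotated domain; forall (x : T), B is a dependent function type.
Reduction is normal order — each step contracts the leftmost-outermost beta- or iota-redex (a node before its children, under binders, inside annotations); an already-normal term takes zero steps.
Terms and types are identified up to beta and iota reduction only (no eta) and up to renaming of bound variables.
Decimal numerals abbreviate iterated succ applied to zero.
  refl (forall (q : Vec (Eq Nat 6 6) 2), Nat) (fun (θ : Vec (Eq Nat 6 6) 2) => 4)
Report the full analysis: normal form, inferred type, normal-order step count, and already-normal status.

resulting normal form:
  refl (forall (q : Vec (Eq Nat 6 6) 2), Nat) (fun (θ : Vec (Eq Nat 6 6) 2) => 4)
inferred type:
  Eq (forall (q : Vec (Eq Nat 6 6) 2), Nat) (fun (θ : Vec (Eq Nat 6 6) 2) => 4) (fun (σ : Vec (Eq Nat 6 6) 2) => 4)
reduction steps (normal order): 0
started in normal form: yes


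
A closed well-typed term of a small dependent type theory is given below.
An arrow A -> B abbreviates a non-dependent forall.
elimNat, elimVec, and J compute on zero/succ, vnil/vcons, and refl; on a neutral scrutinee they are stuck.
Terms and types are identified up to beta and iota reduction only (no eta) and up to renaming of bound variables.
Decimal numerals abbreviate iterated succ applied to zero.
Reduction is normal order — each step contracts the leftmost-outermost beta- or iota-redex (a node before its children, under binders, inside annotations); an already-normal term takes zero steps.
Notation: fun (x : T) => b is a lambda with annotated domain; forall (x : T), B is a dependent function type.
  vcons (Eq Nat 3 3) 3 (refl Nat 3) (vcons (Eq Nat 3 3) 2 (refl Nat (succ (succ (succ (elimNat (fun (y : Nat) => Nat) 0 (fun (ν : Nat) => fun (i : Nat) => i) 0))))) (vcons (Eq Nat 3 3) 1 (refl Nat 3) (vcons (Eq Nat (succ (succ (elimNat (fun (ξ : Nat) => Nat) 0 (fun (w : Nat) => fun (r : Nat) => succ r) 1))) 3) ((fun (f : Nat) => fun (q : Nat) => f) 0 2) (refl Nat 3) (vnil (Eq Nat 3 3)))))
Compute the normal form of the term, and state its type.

resulting normal form:
  vcons (Eq Nat 3 3) 3 (refl Nat 3) (vcons (Eq Nat 3 3) 2 (refl Nat 3) (vcons (Eq Nat 3 3) 1 (refl Nat 3) (vcons (Eq Nat 3 3) 0 (refl Nat 3) (vnil (Eq Nat 3 3)))))
type:
  Vec (Eq Nat 3 3) 4


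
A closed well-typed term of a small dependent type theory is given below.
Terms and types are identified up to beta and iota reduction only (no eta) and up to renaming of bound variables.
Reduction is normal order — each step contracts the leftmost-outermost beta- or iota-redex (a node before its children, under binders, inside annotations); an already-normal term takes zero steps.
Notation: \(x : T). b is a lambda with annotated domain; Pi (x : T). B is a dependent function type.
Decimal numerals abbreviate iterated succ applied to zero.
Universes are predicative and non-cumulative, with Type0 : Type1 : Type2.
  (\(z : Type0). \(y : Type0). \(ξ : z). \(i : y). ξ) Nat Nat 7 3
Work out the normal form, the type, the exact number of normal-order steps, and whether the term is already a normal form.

normal form:
  7
the term's type:
  Nat
reduction steps (normal order): 4
term was already normal: no
first redex: a beta-redex


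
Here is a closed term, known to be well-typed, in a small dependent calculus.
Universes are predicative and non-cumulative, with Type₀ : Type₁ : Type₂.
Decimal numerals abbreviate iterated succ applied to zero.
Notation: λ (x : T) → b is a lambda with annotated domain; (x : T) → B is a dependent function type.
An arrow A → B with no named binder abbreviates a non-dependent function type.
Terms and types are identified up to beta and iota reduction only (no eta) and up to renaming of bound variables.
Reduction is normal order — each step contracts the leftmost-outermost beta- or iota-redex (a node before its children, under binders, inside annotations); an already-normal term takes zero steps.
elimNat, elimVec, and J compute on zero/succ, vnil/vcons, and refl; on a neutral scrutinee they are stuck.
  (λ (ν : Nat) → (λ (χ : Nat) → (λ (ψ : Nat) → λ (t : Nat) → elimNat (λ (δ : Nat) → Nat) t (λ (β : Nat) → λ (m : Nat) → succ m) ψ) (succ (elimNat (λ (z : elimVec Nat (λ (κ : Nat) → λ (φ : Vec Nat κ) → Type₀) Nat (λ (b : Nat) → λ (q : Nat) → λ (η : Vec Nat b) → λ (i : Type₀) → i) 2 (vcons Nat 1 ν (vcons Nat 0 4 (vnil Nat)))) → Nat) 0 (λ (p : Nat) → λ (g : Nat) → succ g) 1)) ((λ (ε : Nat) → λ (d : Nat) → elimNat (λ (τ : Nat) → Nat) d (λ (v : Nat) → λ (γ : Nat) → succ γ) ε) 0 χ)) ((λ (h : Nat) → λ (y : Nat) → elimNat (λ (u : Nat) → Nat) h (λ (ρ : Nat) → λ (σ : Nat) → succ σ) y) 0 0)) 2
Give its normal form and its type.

reduced normal form:
  2
the term's type:
  Nat
observation: contracting a beta-redex first, the term normalizes in 21 steps.


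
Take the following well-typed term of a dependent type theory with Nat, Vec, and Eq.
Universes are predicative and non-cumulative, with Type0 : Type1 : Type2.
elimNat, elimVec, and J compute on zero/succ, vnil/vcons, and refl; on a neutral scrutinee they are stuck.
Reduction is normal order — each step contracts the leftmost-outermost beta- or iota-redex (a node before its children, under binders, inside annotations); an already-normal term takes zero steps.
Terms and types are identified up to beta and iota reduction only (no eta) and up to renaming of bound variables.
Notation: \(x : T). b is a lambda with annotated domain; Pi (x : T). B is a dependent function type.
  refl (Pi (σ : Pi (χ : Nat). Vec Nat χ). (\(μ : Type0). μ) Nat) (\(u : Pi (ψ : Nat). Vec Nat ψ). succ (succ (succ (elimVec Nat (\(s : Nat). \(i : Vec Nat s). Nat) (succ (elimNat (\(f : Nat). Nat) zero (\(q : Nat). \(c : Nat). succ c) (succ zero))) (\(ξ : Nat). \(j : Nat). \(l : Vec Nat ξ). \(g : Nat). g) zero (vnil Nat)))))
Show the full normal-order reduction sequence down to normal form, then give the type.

normal-order reduction:
  refl (Pi (σ : Pi (χ : Nat). Vec Nat χ). (\(μ : Type0). μ) Nat) (\(u : Pi (ψ : Nat). Vec Nat ψ). succ (succ (succ (elimVec Nat (\(s : Nat). \(i : Vec Nat s). Nat) (succ (elimNat (\(f : Nat). Nat) zero (\(q : Nat). \(c : Nat). succ c) (succ zero))) (\(ξ : Nat). \(j : Nat). \(l : Vec Nat ξ). \(g : Nat). g) zero (vnil Nat)))))
  ~> refl (Pi (σ : Pi (χ : Nat). Vec Nat χ). Nat) (\(μ : Pi (u : Nat). Vec Nat u). succ (succ (succ (elimVec Nat (\(ψ : Nat). \(s : Vec Nat ψ). Nat) (succ (elimNat (\(i : Nat). Nat) zero (\(f : Nat). \(q : Nat). succ q) (succ zero))) (\(c : Nat). \(ξ : Nat). \(j : Vec Nat c). \(l : Nat). l) zero (vnil Nat)))))
  ~> refl (Pi (σ : Pi (χ : Nat). Vec Nat χ). Nat) (\(μ : Pi (u : Nat). Vec Nat u). succ (succ (succ (succ (elimNat (\(ψ : Nat). Nat) zero (\(s : Nat). \(i : Nat). succ i) (succ zero))))))
  ~> refl (Pi (σ : Pi (χ : Nat). Vec Nat χ). Nat) (\(μ : Pi (u : Nat). Vec Nat u). succ (succ (succ (succ ((\(ψ : Nat). \(s : Nat). succ s) zero (elimNat (\(i : Nat). Nat) zero (\(f : Nat). \(q : Nat). succ q) zero))))))
  ~> refl (Pi (σ : Pi (χ : Nat). Vec Nat χ). Nat) (\(μ : Pi (u : Nat). Vec Nat u). succ (succ (succ (succ ((\(ψ : Nat). succ ψ) (elimNat (\(s : Nat). Nat) zero (\(i : Nat). \(f : Nat). succ f) zero))))))
  ~> refl (Pi (σ : Pi (χ : Nat). Vec Nat χ). Nat) (\(μ : Pi (u : Nat). Vec Nat u). succ (succ (succ (succ (succ (elimNat (\(ψ : Nat). Nat) zero (\(s : Nat). \(i : Nat). succ i) zero))))))
  ~> refl (Pi (σ : Pi (χ : Nat). Vec Nat χ). Nat) (\(μ : Pi (u : Nat). Vec Nat u). succ (succ (succ (succ (succ zero)))))
the term's type:
  Eq (Pi (σ : Pi (χ : Nat). Vec Nat χ). Nat) (\(μ : Pi (u : Nat). Vec Nat u). succ (succ (succ (succ (succ zero))))) (\(ψ : Pi (s : Nat). Vec Nat s). succ (succ (succ (succ (succ zero)))))


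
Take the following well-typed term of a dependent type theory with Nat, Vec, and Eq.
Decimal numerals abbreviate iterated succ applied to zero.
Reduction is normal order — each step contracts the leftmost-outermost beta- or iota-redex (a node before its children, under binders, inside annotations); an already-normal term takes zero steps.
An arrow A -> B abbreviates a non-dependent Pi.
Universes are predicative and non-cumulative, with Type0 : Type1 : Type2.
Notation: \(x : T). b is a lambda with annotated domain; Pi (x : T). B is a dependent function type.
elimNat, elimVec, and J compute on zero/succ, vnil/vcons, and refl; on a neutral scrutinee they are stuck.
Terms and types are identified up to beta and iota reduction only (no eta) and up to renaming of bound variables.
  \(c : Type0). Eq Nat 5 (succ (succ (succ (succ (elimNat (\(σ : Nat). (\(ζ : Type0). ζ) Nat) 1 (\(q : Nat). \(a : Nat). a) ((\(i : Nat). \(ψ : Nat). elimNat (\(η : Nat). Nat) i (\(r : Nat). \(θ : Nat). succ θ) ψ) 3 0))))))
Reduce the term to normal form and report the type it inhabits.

normal form:
  \(c : Type0). Eq Nat 5 5
type:
  Type0 -> Type0
observation: the first redex contracted is a beta-redex; the normal form is reached in 14 normal-order steps.


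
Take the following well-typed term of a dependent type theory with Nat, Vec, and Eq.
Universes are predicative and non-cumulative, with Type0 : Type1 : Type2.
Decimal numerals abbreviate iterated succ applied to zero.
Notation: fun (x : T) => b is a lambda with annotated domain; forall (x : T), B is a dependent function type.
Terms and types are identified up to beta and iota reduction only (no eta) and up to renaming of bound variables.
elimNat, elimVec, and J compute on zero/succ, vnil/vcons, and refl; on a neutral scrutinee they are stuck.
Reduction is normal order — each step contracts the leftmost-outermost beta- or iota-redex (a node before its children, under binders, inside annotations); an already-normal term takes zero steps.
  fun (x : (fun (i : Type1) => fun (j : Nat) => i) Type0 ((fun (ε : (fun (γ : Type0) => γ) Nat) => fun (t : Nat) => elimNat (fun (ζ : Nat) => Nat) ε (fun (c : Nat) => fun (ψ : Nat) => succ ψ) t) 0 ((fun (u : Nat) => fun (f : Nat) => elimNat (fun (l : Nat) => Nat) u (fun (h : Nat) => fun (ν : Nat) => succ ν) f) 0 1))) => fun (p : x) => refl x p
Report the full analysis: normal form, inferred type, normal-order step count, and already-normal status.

reduced normal form:
  fun (x : Type0) => fun (i : x) => refl x i
the term's type:
  forall (x : Type0), forall (i : x), Eq x i i
normal-order step count: 2
already normal: no
first contracted redex: a beta-redex


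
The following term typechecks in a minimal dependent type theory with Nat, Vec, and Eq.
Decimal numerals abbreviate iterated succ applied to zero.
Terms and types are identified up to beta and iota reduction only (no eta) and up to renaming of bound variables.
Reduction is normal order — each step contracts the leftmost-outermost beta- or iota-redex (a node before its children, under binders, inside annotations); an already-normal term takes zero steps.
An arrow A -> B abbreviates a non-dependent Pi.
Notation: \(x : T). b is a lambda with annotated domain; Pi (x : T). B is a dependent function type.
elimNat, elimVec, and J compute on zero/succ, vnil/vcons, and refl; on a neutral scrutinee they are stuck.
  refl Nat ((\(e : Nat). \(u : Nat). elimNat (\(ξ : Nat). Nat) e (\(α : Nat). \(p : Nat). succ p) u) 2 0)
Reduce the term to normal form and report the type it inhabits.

resulting normal form:
  refl Nat 2
the term's type:
  Eq Nat 2 2
observation: the leftmost-outermost redex is a beta-redex, and normalization takes 3 steps.


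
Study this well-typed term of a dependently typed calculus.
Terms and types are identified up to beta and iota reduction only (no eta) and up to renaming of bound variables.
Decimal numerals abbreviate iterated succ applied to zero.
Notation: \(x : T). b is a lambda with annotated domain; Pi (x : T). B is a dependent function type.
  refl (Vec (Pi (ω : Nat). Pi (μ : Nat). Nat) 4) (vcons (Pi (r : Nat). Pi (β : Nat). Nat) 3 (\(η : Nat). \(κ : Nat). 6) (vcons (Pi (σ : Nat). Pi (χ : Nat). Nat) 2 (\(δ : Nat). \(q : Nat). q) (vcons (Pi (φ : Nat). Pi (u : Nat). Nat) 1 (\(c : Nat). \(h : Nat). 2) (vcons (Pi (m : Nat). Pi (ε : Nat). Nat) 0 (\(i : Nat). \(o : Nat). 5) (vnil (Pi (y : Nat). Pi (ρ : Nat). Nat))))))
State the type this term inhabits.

the term's type:
  Eq (Vec (Pi (ω : Nat). Pi (μ : Nat). Nat) 4) (vcons (Pi (r : Nat). Pi (β : Nat). Nat) 3 (\(η : Nat). \(κ : Nat). 6) (vcons (Pi (σ : Nat). Pi (χ : Nat). Nat) 2 (\(δ : Nat). \(q : Nat). q) (vcons (Pi (φ : Nat). Pi (u : Nat). Nat) 1 (\(c : Nat). \(h : Nat). 2) (vcons (Pi (m : Nat). Pi (ε : Nat). Nat) 0 (\(i : Nat). \(o : Nat). 5) (vnil (Pi (y : Nat). Pi (ρ : Nat). Nat)))))) (vcons (Pi (g : Nat). Pi (s : Nat). Nat) 3 (\(f : Nat). \(b : Nat). 6) (vcons (Pi (k : Nat). Pi (γ : Nat). Nat) 2 (\(j : Nat). \(v : Nat). v) (vcons (Pi (ξ : Nat). Pi (a : Nat). Nat) 1 (\(l : Nat). \(t : Nat). 2) (vcons (Pi (n : Nat). Pi (α : Nat). Nat) 0 (\(d : Nat). \(x : Nat). 5) (vnil (Pi (z : Nat). Pi (e : Nat). Nat))))))


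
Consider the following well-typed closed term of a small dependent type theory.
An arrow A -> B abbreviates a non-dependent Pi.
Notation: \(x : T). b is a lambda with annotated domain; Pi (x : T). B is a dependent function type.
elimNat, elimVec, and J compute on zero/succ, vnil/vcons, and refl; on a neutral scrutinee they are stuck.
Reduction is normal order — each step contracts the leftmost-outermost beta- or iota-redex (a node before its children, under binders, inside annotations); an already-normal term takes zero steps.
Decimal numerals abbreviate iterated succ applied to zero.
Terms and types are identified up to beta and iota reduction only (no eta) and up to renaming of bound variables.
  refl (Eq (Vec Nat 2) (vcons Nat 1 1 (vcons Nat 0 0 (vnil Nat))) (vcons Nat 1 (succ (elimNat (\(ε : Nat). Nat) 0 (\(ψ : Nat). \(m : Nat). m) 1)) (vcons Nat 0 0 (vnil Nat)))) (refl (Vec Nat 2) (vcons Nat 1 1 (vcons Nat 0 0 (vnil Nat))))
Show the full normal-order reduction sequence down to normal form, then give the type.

normal-order reduction sequence:
  refl (Eq (Vec Nat 2) (vcons Nat 1 1 (vcons Nat 0 0 (vnil Nat))) (vcons Nat 1 (succ (elimNat (\(ε : Nat). Nat) 0 (\(ψ : Nat). \(m : Nat). m) 1)) (vcons Nat 0 0 (vnil Nat)))) (refl (Vec Nat 2) (vcons Nat 1 1 (vcons Nat 0 0 (vnil Nat))))
  ~> refl (Eq (Vec Nat 2) (vcons Nat 1 1 (vcons Nat 0 0 (vnil Nat))) (vcons Nat 1 (succ ((\(ε : Nat). \(ψ : Nat). ψ) 0 (elimNat (\(m : Nat). Nat) 0 (\(n : Nat). \(a : Nat). a) 0))) (vcons Nat 0 0 (vnil Nat)))) (refl (Vec Nat 2) (vcons Nat 1 1 (vcons Nat 0 0 (vnil Nat))))
  ~> refl (Eq (Vec Nat 2) (vcons Nat 1 1 (vcons Nat 0 0 (vnil Nat))) (vcons Nat 1 (succ ((\(ε : Nat). ε) (elimNat (\(ψ : Nat). Nat) 0 (\(m : Nat). \(n : Nat). n) 0))) (vcons Nat 0 0 (vnil Nat)))) (refl (Vec Nat 2) (vcons Nat 1 1 (vcons Nat 0 0 (vnil Nat))))
  ~> refl (Eq (Vec Nat 2) (vcons Nat 1 1 (vcons Nat 0 0 (vnil Nat))) (vcons Nat 1 (succ (elimNat (\(ε : Nat). Nat) 0 (\(ψ : Nat). \(m : Nat). m) 0)) (vcons Nat 0 0 (vnil Nat)))) (refl (Vec Nat 2) (vcons Nat 1 1 (vcons Nat 0 0 (vnil Nat))))
  ~> refl (Eq (Vec Nat 2) (vcons Nat 1 1 (vcons Nat 0 0 (vnil Nat))) (vcons Nat 1 1 (vcons Nat 0 0 (vnil Nat)))) (refl (Vec Nat 2) (vcons Nat 1 1 (vcons Nat 0 0 (vnil Nat))))
the term's type:
  Eq (Eq (Vec Nat 2) (vcons Nat 1 1 (vcons Nat 0 0 (vnil Nat))) (vcons Nat 1 1 (vcons Nat 0 0 (vnil Nat)))) (refl (Vec Nat 2) (vcons Nat 1 1 (vcons Nat 0 0 (vnil Nat)))) (refl (Vec Nat 2) (vcons Nat 1 1 (vcons Nat 0 0 (vnil Nat))))


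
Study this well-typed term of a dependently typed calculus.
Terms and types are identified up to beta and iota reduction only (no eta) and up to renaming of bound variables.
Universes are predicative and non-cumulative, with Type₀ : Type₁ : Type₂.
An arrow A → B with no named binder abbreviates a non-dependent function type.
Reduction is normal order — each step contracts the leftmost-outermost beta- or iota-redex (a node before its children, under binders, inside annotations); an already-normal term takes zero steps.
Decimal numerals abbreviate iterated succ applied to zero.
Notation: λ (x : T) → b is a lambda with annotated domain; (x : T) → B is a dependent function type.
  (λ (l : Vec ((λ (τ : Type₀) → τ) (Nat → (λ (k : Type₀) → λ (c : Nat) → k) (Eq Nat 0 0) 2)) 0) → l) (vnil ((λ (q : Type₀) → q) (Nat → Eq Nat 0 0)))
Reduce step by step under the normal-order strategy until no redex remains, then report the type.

normal-order reduction sequence:
  (λ (l : Vec ((λ (τ : Type₀) → τ) (Nat → (λ (k : Type₀) → λ (c : Nat) → k) (Eq Nat 0 0) 2)) 0) → l) (vnil ((λ (q : Type₀) → q) (Nat → Eq Nat 0 0)))
  ~> vnil ((λ (l : Type₀) → l) (Nat → Eq Nat 0 0))
  ~> vnil (Nat → Eq Nat 0 0)
the term's type:
  Vec (Nat → Eq Nat 0 0) 0


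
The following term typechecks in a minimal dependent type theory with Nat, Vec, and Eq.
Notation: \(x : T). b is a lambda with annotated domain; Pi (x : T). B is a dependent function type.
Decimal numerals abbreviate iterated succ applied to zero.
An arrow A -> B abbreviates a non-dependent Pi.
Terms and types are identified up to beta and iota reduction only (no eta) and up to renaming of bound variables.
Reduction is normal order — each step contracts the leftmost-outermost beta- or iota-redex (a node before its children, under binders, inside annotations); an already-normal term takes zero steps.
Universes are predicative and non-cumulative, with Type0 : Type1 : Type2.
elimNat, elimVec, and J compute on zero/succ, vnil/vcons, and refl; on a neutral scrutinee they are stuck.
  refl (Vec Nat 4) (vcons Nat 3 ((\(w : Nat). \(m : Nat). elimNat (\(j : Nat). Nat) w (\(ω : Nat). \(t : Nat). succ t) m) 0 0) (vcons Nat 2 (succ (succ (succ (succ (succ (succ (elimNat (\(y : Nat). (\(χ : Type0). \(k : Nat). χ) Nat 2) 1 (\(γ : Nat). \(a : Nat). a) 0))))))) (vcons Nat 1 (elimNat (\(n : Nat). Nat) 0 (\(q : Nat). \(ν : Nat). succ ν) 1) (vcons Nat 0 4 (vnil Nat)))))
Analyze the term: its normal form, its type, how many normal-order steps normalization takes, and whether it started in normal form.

normal form:
  refl (Vec Nat 4) (vcons Nat 3 0 (vcons Nat 2 7 (vcons Nat 1 1 (vcons Nat 0 4 (vnil Nat)))))
type:
  Eq (Vec Nat 4) (vcons Nat 3 0 (vcons Nat 2 7 (vcons Nat 1 1 (vcons Nat 0 4 (vnil Nat))))) (vcons Nat 3 0 (vcons Nat 2 7 (vcons Nat 1 1 (vcons Nat 0 4 (vnil Nat)))))
normal-order step count: 8
already normal: no
first redex: a beta-redex
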